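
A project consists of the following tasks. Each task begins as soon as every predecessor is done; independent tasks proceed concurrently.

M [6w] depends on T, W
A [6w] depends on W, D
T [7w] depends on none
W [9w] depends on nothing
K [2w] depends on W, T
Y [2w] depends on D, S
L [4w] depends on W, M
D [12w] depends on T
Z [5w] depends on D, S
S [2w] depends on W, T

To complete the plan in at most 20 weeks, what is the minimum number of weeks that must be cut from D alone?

5

Current finish: 25 weeks; target: 20.
D is on every critical path, so each week cut from D cuts the finish by one (this holds down to a finish of 19).
Need 25 − 20 = 5 weeks off D → D becomes 7 weeks, finish becomes 20.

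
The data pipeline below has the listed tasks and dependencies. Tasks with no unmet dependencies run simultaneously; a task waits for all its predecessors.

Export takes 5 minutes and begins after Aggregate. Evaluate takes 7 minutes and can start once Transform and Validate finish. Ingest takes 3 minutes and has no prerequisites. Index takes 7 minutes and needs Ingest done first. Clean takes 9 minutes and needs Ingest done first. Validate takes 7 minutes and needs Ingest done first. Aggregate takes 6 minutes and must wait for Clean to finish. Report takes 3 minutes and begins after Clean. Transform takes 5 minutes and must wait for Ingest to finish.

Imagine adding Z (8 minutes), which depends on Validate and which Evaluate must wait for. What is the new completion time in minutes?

25

Originally the project takes 23 minutes.
With Z inserted, Evaluate now waits for max(Transform, Validate, Z).
New critical path: Ingest→Validate→Z→Evaluate = 3+7+8+7 = 25 ⇒ 25 minutes.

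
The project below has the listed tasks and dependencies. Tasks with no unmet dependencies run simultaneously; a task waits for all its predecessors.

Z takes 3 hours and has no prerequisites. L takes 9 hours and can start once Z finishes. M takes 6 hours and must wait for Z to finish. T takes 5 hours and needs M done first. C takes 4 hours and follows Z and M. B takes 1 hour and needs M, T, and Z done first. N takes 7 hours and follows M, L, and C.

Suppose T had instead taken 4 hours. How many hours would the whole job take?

20

Critical path before the change: Z→M→C→N = 3+6+4+7 = 20 giving 20 hours.
The longest path through T is only 15 hours, so T has float 5.
No other chain overtakes it, so the finish is 20 hours.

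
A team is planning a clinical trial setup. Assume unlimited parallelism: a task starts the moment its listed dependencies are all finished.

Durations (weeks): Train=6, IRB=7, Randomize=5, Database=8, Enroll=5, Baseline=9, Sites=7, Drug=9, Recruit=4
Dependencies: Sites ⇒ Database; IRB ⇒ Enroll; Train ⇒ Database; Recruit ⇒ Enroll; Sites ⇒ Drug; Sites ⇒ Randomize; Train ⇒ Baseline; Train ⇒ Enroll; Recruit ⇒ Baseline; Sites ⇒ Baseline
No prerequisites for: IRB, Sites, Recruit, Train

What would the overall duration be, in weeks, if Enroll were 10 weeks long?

17

Critical path before the change: Sites→Drug = 7+9 = 16 giving 16 weeks.
Enroll has 4 weeks of float (longest path through it is 12).
Now IRB→Enroll = 7+10 = 17 is longest, so the finish becomes 17 weeks.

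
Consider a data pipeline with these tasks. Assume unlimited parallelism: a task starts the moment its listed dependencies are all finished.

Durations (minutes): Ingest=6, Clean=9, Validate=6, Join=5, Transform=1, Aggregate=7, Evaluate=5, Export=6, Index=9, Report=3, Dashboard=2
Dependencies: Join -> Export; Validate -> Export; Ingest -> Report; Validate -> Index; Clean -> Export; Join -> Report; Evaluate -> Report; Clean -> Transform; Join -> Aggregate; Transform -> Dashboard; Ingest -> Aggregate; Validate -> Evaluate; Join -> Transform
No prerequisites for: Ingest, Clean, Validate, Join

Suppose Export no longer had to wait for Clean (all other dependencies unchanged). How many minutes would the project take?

15

Original critical path: Clean→Export = 9+6 = 15 ⇒ 15 minutes.
Without Clean→Export, Export's earliest start moves from 9 to 6.
The longest chain is now Validate→Index = 6+9 = 15, so the project takes 15 minutes.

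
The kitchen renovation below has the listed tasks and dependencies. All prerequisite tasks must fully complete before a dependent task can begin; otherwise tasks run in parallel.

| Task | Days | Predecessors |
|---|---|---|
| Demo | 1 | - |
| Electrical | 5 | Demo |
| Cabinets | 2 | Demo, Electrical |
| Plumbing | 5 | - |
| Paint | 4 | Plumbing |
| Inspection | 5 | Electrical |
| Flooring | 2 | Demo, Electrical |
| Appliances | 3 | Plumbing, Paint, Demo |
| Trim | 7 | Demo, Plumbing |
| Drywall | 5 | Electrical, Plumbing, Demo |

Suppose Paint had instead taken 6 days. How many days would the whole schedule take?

The binding path is Plumbing→Paint→Appliances = 5+4+3 = 12; finish at 12 days.
Since Paint is critical, the +2 change carries straight to that chain (now 14 days).
That remains the longest chain; total 14 days.

14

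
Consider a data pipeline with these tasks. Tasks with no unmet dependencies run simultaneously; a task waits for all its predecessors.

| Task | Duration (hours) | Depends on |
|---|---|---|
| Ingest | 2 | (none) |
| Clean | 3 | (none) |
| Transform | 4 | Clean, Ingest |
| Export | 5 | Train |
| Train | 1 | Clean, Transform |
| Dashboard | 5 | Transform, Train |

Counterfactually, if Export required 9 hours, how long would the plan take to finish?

Actual critical path: Clean→Transform→Train→Export = 3+4+1+5 = 13 ⇒ 13 hours.
Export lies on that path, so at 9 hours the path becomes 17 hours.
The critical path is still Clean→Transform→Train→Export; finish is now 17 hours.

17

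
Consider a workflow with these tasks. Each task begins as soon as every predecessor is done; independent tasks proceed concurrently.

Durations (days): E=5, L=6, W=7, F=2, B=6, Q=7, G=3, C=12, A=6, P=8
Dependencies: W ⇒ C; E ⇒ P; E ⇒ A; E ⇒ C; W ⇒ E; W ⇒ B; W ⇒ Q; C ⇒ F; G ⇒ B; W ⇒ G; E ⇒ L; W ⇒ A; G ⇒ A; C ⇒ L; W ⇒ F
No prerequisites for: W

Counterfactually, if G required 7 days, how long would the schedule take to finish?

30

As given, the longest chain is W→E→C→L = 7+5+12+6 = 30, so the finish is 30 days.
The longest path through G is only 16 days, so G has float 14.
That remains the longest chain; total 30 days.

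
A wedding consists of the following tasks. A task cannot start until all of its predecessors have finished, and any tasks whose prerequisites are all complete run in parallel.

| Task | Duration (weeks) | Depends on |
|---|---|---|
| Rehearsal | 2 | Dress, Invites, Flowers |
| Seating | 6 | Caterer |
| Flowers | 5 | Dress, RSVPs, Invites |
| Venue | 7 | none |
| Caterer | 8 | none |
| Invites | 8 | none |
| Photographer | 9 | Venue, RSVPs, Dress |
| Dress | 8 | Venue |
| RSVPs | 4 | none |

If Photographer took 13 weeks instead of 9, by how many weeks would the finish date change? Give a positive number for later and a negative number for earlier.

4

Baseline: Venue→Dress→Photographer = 7+8+9 = 24 → 24 weeks.
Photographer lies on that path, so at 13 weeks the path becomes 28 weeks.
No other chain overtakes it, so the finish is 28 weeks.
Change in finish: 28 − 24 = +4 weeks.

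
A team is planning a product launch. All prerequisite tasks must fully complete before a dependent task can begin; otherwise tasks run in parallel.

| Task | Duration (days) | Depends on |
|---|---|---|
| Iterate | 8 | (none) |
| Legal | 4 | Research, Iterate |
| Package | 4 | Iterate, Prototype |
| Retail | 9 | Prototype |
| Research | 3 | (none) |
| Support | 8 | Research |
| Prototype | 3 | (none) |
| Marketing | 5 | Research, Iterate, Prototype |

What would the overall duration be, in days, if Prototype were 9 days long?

Actual critical path: Iterate→Marketing = 8+5 = 13 ⇒ 13 days.
The longest path through Prototype is only 12 days, so Prototype has float 1.
The binding chain switches to Prototype→Retail = 9+9 = 18; finish 18 days.

18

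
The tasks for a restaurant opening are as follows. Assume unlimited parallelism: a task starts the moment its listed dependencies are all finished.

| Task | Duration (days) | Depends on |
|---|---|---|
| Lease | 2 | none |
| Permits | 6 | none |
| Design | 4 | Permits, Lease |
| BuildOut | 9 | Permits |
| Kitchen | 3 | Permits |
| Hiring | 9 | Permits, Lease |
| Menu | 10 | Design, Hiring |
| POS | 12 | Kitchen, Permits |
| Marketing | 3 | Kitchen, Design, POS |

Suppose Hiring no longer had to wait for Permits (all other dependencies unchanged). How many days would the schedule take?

24

With the dependency in place, Permits→Hiring→Menu = 6+9+10 = 25 sets the finish at 25 days.
Without Permits→Hiring, Hiring's earliest start moves from 6 to 2.
After: Permits→Kitchen→POS→Marketing = 6+3+12+3 = 24 → 24 days.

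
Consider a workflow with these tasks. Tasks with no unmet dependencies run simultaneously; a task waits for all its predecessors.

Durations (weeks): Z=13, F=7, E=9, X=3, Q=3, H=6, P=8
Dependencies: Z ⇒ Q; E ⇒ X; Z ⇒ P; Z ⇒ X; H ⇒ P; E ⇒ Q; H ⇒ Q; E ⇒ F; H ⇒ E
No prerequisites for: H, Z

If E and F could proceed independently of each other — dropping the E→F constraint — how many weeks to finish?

Before: longest chain H→E→F = 6+9+7 = 22, finish 22.
Without E→F, F's earliest start moves from 15 to 0.
The longest chain is now Z→P = 13+8 = 21, so the job takes 21 weeks.

21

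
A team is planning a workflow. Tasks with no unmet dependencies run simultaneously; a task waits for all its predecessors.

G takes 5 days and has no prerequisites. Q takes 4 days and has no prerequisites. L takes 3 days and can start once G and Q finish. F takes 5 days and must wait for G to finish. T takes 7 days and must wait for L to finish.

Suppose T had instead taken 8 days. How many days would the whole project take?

16

The binding path is G→L→T = 5+3+7 = 15; finish at 15 days.
Since T is critical, the +1 change carries straight to that chain (now 16 days).
No other chain overtakes it, so the finish is 16 days.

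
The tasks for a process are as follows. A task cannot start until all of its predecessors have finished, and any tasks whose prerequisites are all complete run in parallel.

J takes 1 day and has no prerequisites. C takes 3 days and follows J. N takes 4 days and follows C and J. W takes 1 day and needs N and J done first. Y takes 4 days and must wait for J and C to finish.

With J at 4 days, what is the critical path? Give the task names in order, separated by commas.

J, C, N, W

As given, the longest chain is J→C→N→W = 1+3+4+1 = 9, so the finish is 9 days.
Since J is critical, the +3 change carries straight to that chain (now 12 days).
The critical path is still J→C→N→W; finish is now 12 days.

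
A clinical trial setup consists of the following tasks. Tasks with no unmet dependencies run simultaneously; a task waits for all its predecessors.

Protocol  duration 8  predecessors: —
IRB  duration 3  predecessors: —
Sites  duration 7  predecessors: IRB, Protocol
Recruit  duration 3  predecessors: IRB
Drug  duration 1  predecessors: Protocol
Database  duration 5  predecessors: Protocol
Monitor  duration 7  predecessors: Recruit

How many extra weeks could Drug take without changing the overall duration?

The longest chain is Protocol→Sites = 8+7 = 15; overall finish 15 weeks.
The longest chain containing Drug totals 9 weeks.
Float = 15 − 9 = 6.

6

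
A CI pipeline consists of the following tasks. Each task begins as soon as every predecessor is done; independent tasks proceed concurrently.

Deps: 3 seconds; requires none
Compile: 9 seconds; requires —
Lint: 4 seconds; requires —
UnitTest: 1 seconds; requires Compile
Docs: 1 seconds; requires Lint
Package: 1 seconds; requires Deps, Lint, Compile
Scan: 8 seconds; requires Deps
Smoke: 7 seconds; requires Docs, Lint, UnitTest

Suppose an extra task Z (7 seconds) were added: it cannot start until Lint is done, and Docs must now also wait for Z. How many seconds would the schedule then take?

19

Originally the schedule takes 17 seconds.
With Z inserted, Docs now waits for max(Lint, Z).
New critical path: Lint→Z→Docs→Smoke = 4+7+1+7 = 19 ⇒ 19 seconds.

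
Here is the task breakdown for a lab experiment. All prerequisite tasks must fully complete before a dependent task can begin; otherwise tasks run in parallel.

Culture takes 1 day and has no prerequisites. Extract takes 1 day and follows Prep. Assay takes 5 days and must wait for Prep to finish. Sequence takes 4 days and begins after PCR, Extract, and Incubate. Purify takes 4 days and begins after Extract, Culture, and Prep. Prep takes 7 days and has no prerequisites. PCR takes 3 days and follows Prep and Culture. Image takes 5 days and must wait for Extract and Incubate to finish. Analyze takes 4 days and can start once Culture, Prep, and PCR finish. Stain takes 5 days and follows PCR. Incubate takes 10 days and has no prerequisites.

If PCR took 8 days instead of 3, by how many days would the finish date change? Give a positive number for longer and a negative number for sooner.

Critical path before the change: Prep→PCR→Stain = 7+3+5 = 15 giving 15 days.
PCR lies on that path, so at 8 days the path becomes 20 days.
No other chain overtakes it, so the finish is 20 days.
Change in finish: 20 − 15 = +5 days.

5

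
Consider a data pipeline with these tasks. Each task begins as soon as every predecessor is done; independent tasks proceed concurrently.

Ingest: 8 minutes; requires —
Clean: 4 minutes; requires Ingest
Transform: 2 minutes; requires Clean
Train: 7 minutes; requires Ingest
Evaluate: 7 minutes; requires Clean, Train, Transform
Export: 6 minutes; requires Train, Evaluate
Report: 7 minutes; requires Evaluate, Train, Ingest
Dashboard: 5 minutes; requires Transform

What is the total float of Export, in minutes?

1

The longest chain is Ingest→Train→Evaluate→Report = 8+7+7+7 = 29; overall finish 29 minutes.
Longest path through Export: 28 minutes (earliest finish 28, latest finish 29).
So Export can slip 29 − 28 = 1 minute.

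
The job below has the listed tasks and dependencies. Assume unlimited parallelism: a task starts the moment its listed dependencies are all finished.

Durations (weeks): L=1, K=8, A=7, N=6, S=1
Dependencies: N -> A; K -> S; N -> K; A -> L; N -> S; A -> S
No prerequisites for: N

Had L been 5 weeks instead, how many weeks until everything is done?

18

Baseline: N→K→S = 6+8+1 = 15 → 15 weeks.
L has 1 week of float (longest path through it is 14).
New critical path: N→A→L = 6+7+5 = 18 ⇒ 18 weeks.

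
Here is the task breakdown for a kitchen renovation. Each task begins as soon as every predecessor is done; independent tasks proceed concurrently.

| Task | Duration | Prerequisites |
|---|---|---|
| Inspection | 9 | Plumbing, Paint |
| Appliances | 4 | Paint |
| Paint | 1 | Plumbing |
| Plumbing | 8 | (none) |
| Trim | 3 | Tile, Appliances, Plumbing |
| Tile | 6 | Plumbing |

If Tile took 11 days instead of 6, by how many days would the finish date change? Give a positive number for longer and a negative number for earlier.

As given, the longest chain is Plumbing→Paint→Inspection = 8+1+9 = 18, so the finish is 18 days.
Tile has 1 day of float (longest path through it is 17).
The binding chain switches to Plumbing→Tile→Trim = 8+11+3 = 22; finish 22 days.
Change in finish: 22 − 18 = +4 days.

4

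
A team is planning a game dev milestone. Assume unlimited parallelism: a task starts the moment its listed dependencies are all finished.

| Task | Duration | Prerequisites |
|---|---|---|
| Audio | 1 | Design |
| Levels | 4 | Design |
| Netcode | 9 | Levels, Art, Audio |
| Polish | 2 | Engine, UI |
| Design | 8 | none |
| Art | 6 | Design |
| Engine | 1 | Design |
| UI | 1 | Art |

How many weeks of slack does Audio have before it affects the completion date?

The longest chain is Design→Art→Netcode = 8+6+9 = 23; overall finish 23 weeks.
The longest chain containing Audio totals 18 weeks.
Float = 23 − 18 = 5.

5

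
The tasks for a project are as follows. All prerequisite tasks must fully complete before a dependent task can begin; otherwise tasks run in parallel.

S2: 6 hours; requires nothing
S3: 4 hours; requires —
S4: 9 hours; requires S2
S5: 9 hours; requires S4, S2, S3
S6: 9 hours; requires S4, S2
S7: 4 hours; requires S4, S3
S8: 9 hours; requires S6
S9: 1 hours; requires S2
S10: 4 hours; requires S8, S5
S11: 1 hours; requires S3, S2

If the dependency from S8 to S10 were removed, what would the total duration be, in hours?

33

Before: longest chain S2→S4→S6→S8→S10 = 6+9+9+9+4 = 37, finish 37.
Without S8→S10, S10's earliest start moves from 33 to 24.
The longest chain is now S2→S4→S6→S8 = 6+9+9+9 = 33, so the plan takes 33 hours.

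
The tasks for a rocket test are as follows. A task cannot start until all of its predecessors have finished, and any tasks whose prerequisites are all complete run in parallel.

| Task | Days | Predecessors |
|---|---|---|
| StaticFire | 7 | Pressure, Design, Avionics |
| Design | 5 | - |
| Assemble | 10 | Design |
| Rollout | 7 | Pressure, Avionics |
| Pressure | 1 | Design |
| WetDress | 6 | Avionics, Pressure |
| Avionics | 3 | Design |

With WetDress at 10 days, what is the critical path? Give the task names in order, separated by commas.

Design, Avionics, WetDress

As given, the longest chain is Design→Avionics→StaticFire = 5+3+7 = 15, so the finish is 15 days.
WetDress is off the critical path — its longest chain is 14 days, giving 1 of slack.
New critical path: Design→Avionics→WetDress = 5+3+10 = 18 ⇒ 18 days.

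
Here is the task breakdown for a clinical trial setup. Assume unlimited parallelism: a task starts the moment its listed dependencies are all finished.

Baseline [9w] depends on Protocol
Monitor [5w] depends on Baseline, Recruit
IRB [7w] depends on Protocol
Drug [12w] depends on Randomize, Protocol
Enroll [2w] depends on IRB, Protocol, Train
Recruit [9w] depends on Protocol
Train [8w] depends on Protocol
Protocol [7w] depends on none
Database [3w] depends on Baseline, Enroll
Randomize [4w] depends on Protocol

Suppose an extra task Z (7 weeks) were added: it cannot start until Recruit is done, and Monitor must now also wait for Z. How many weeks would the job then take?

Originally the job takes 23 weeks.
With Z inserted, Monitor now waits for max(Baseline, Recruit, Z).
New critical path: Protocol→Recruit→Z→Monitor = 7+9+7+5 = 28 ⇒ 28 weeks.

28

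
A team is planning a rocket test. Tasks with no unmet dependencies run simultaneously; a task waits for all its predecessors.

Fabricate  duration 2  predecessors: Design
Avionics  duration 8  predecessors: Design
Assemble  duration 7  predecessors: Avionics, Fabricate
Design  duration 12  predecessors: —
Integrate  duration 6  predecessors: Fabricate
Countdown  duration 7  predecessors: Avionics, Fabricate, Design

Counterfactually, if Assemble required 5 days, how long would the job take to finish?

27

As given, the longest chain is Design→Avionics→Assemble = 12+8+7 = 27, so the finish is 27 days.
Assemble lies on that path, so at 5 days the path becomes 25 days.
Now Design→Avionics→Countdown = 12+8+7 = 27 is longest, so the finish becomes 27 days.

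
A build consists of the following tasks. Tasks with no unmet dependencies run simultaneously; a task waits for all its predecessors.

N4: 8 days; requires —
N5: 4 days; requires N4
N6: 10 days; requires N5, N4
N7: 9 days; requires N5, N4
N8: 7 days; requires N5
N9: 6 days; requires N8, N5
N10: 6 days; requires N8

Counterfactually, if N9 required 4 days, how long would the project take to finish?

Baseline: N4→N5→N8→N9 = 8+4+7+6 = 25 → 25 days.
N9 is on the critical path; changing it to 4 makes that path 23 days.
Now N4→N5→N8→N10 = 8+4+7+6 = 25 is longest, so the finish becomes 25 days.

25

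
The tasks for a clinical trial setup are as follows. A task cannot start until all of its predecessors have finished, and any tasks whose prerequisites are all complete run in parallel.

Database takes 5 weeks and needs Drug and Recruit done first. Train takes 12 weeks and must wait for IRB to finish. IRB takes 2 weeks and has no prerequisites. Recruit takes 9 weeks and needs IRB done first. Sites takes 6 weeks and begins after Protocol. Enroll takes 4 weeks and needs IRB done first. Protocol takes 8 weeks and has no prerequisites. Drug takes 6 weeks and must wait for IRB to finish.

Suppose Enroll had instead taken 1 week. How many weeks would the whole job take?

16

Actual critical path: IRB→Recruit→Database = 2+9+5 = 16 ⇒ 16 weeks.
The longest path through Enroll is only 6 weeks, so Enroll has float 10.
That remains the longest chain; total 16 weeks.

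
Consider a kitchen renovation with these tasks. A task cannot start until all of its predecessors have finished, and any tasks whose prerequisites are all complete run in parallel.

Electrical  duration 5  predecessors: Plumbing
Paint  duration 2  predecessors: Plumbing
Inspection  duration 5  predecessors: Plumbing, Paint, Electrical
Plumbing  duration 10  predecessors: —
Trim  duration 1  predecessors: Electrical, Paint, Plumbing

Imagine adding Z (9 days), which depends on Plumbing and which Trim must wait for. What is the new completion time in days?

Originally the schedule takes 20 days.
With Z inserted, Trim now waits for max(Electrical, Paint, Plumbing, Z).
New critical path: Plumbing→Z→Trim = 10+9+1 = 20 ⇒ 20 days.

20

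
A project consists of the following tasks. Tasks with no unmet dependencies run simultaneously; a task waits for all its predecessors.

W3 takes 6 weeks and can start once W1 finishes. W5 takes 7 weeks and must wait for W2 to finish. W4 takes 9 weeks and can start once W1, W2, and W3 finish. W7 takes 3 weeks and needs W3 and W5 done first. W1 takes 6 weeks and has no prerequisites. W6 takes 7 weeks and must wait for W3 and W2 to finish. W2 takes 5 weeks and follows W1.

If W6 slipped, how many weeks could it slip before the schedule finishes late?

2

W1→W2→W5→W7 = 6+5+7+3 = 21 sets the makespan at 21 weeks.
Longest path through W6: 19 weeks (earliest finish 19, latest finish 21).
Float = 21 − 19 = 2.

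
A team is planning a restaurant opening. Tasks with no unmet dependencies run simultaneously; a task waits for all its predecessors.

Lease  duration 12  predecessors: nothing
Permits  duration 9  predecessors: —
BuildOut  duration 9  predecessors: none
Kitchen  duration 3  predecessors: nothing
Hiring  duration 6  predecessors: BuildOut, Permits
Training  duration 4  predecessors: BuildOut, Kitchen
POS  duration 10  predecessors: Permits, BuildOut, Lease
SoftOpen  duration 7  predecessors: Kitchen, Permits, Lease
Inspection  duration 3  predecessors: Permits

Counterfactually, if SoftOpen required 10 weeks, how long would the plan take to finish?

As given, the longest chain is Lease→POS = 12+10 = 22, so the finish is 22 weeks.
SoftOpen is off the critical path — its longest chain is 19 weeks, giving 3 of slack.
The critical path is still Lease→POS; finish is now 22 weeks.

22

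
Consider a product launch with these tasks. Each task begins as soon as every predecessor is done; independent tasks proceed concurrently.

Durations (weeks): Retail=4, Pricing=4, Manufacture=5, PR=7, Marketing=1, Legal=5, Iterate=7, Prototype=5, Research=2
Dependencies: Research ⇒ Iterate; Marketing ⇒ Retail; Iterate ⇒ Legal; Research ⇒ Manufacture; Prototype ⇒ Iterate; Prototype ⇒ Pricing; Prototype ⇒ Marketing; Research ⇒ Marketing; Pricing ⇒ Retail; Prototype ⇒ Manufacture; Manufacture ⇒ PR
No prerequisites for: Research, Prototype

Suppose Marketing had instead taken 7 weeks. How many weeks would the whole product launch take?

17

Actual critical path: Prototype→Iterate→Legal = 5+7+5 = 17 ⇒ 17 weeks.
Marketing is off the critical path — its longest chain is 10 weeks, giving 7 of slack.
No other chain overtakes it, so the finish is 17 weeks.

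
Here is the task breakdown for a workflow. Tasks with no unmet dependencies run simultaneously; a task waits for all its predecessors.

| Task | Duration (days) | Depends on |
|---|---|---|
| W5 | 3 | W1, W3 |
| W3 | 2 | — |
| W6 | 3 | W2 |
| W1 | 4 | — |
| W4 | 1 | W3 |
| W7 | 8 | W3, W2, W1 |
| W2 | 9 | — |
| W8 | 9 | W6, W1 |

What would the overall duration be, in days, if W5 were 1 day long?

Baseline: W2→W6→W8 = 9+3+9 = 21 → 21 days.
W5 is off the critical path — its longest chain is 7 days, giving 14 of slack.
No other chain overtakes it, so the finish is 21 days.

21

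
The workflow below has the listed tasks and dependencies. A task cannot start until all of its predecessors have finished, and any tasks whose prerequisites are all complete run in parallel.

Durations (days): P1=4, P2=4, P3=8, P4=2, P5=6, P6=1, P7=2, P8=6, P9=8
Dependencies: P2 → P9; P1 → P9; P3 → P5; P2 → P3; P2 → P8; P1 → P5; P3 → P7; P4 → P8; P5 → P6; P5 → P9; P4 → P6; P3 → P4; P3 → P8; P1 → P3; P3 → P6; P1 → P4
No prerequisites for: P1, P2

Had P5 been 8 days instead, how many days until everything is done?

The binding path is P1→P3→P5→P9 = 4+8+6+8 = 26; finish at 26 days.
Since P5 is critical, the +2 change carries straight to that chain (now 28 days).
The critical path is still P1→P3→P5→P9; finish is now 28 days.

28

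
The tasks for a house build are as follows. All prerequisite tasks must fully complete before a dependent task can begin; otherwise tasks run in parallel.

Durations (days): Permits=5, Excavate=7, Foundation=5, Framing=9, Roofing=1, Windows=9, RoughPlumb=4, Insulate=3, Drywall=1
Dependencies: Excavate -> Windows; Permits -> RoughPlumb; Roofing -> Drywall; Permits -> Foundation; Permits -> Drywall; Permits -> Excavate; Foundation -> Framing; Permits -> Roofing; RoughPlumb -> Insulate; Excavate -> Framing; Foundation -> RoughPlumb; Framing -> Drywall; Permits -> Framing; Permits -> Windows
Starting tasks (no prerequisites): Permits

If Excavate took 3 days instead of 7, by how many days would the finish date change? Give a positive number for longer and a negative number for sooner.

The binding path is Permits→Excavate→Framing→Drywall = 5+7+9+1 = 22; finish at 22 days.
Since Excavate is critical, the -4 change carries straight to that chain (now 18 days).
The binding chain switches to Permits→Foundation→Framing→Drywall = 5+5+9+1 = 20; finish 20 days.
Change in finish: 20 − 22 = -2 days.

-2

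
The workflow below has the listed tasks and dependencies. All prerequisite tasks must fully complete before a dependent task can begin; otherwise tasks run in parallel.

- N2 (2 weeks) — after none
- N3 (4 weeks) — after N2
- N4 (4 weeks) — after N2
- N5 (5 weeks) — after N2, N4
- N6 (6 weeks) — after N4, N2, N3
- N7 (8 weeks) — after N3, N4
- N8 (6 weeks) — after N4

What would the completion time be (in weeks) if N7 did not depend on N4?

14

With the dependency in place, N2→N3→N7 = 2+4+8 = 14 sets the finish at 14 weeks.
Dropping N4→N7 doesn't change N7's earliest start (6); another predecessor still binds.
New critical path: N2→N3→N7 = 2+4+8 = 14 ⇒ 14 weeks.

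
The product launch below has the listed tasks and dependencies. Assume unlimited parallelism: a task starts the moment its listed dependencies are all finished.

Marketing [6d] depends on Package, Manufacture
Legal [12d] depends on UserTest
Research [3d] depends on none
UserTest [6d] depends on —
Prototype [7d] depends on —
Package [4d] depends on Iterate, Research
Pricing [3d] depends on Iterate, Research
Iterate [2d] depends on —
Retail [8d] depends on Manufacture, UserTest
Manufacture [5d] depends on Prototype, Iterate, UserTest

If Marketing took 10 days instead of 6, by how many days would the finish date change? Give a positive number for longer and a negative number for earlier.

2

Critical path before the change: Prototype→Manufacture→Retail = 7+5+8 = 20 giving 20 days.
The longest path through Marketing is only 18 days, so Marketing has float 2.
Now Prototype→Manufacture→Marketing = 7+5+10 = 22 is longest, so the finish becomes 22 days.
Change in finish: 22 − 20 = +2 days.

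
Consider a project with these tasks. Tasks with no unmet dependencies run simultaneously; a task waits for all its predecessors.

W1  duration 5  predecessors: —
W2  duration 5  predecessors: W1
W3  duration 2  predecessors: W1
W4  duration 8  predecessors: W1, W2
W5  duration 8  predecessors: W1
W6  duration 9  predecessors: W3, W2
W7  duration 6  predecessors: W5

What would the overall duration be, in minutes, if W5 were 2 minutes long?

Actual critical path: W1→W5→W7 = 5+8+6 = 19 ⇒ 19 minutes.
W5 is on the critical path; changing it to 2 makes that path 13 minutes.
Now W1→W2→W6 = 5+5+9 = 19 is longest, so the finish becomes 19 minutes.

19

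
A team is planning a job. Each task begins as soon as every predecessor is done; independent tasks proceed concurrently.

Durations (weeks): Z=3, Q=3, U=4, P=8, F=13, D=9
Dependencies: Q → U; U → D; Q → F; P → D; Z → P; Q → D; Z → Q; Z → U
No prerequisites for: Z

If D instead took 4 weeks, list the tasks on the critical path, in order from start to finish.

As given, the longest chain is Z→P→D = 3+8+9 = 20, so the finish is 20 weeks.
Since D is critical, the -5 change carries straight to that chain (now 15 weeks).
Now Z→Q→F = 3+3+13 = 19 is longest, so the finish becomes 19 weeks.

Z, Q, F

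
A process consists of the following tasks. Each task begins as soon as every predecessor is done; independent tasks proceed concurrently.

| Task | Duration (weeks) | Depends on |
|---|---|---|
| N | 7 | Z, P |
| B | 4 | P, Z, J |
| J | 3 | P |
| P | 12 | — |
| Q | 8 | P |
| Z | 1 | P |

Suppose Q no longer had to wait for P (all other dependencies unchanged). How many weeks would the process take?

Before: longest chain P→Z→N = 12+1+7 = 20, finish 20.
Without P→Q, Q's earliest start moves from 12 to 0.
After: P→Z→N = 12+1+7 = 20 → 20 weeks.

20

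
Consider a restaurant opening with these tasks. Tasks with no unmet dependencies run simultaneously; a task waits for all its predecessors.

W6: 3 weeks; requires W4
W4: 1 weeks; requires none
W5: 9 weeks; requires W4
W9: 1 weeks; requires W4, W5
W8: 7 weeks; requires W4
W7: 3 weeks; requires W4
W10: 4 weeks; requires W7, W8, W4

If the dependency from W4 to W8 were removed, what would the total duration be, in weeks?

11

With the dependency in place, W4→W8→W10 = 1+7+4 = 12 sets the finish at 12 weeks.
Without W4→W8, W8's earliest start moves from 1 to 0.
New critical path: W4→W5→W9 = 1+9+1 = 11 ⇒ 11 weeks.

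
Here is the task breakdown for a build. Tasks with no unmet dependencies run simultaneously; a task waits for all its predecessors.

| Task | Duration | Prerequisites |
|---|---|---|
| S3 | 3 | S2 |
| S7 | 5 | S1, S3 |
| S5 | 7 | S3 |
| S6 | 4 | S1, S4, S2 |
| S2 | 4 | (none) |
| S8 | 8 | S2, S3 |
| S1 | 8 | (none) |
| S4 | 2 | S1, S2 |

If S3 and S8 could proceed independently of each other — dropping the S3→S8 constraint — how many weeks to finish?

14

Before: longest chain S2→S3→S8 = 4+3+8 = 15, finish 15.
Without S3→S8, S8's earliest start moves from 7 to 4.
After: S1→S4→S6 = 8+2+4 = 14 → 14 weeks.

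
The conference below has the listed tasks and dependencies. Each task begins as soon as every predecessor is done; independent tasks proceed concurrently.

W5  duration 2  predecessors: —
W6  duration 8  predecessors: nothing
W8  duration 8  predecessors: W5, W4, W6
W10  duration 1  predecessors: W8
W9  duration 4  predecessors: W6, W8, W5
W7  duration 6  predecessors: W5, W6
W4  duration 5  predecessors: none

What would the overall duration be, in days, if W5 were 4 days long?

20

Baseline: W6→W8→W9 = 8+8+4 = 20 → 20 days.
W5 has 6 days of float (longest path through it is 14).
The critical path is still W6→W8→W9; finish is now 20 days.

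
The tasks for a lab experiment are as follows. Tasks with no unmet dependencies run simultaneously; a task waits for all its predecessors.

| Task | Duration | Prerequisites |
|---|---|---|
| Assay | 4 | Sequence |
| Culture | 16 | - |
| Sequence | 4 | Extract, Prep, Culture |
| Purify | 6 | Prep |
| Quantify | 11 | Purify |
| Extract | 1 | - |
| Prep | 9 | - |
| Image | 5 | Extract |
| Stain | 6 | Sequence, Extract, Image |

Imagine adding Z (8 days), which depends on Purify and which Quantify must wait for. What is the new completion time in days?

Originally the schedule takes 26 days.
With Z inserted, Quantify now waits for max(Purify, Z).
New critical path: Prep→Purify→Z→Quantify = 9+6+8+11 = 34 ⇒ 34 days.

34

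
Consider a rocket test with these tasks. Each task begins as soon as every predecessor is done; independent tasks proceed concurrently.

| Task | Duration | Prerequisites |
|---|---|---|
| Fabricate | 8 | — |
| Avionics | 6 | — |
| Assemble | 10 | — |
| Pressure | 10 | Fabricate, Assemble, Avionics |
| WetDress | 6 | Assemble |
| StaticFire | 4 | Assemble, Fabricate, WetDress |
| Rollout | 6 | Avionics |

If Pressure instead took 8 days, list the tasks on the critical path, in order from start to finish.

Actual critical path: Assemble→Pressure = 10+10 = 20 ⇒ 20 days.
Pressure is on the critical path; changing it to 8 makes that path 18 days.
New critical path: Assemble→WetDress→StaticFire = 10+6+4 = 20 ⇒ 20 days.

Assemble, WetDress, StaticFire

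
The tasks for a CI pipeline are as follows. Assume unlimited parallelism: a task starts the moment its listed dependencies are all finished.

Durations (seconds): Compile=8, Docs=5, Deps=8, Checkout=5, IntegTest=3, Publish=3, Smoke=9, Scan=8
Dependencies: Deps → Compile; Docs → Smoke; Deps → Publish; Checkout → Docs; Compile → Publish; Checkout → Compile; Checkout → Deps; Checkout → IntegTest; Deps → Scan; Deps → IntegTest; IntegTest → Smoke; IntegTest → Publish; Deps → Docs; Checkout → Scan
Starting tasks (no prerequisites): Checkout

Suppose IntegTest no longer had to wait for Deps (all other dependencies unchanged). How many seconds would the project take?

27

Original critical path: Checkout→Deps→Docs→Smoke = 5+8+5+9 = 27 ⇒ 27 seconds.
Without Deps→IntegTest, IntegTest's earliest start moves from 13 to 5.
The longest chain is now Checkout→Deps→Docs→Smoke = 5+8+5+9 = 27, so the project takes 27 seconds.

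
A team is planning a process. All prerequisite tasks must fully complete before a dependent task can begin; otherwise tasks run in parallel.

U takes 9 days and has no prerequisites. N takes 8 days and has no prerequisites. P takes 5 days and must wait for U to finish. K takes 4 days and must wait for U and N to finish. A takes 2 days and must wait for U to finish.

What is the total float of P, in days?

0

U→P = 9+5 = 14 sets the makespan at 14 days.
The longest chain containing P totals 14 days.
Float = 14 − 14 = 0.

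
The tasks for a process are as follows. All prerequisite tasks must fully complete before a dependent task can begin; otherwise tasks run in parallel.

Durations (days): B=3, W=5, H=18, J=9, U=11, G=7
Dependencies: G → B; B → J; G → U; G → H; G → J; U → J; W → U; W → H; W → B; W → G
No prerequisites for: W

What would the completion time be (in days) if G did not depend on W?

27

Original critical path: W→G→U→J = 5+7+11+9 = 32 ⇒ 32 days.
Without W→G, G's earliest start moves from 5 to 0.
New critical path: G→U→J = 7+11+9 = 27 ⇒ 27 days.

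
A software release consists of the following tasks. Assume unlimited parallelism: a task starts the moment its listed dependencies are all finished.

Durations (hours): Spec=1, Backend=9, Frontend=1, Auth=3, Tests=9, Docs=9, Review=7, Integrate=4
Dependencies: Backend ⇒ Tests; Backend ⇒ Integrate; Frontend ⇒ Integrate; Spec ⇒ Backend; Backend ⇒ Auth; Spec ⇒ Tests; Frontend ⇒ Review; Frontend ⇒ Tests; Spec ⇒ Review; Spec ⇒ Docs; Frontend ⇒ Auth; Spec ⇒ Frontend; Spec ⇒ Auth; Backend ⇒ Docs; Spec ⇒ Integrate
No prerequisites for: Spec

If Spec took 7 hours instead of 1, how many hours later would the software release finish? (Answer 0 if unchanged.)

Baseline: Spec→Backend→Tests = 1+9+9 = 19 → 19 hours.
Spec lies on that path, so at 7 hours the path becomes 25 hours.
That remains the longest chain; total 25 hours.
Change in finish: 25 − 19 = +6 hours.

6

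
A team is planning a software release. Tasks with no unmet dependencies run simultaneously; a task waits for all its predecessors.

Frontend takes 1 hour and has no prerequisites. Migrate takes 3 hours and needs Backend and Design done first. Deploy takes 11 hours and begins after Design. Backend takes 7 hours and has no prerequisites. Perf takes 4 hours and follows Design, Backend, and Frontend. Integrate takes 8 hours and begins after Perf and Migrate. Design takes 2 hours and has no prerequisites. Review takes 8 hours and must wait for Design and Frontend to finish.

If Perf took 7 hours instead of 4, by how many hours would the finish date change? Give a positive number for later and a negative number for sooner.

As given, the longest chain is Backend→Perf→Integrate = 7+4+8 = 19, so the finish is 19 hours.
Perf lies on that path, so at 7 hours the path becomes 22 hours.
No other chain overtakes it, so the finish is 22 hours.
Change in finish: 22 − 19 = +3 hours.

3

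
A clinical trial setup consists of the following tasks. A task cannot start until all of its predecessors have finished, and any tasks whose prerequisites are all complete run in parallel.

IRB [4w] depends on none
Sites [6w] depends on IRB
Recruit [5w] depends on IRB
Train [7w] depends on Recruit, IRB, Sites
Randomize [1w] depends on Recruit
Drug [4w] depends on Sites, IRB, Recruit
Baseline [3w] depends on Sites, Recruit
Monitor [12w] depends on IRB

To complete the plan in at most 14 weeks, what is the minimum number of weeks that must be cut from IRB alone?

Current finish: 17 weeks; target: 14.
IRB is on every critical path, so each week cut from IRB cuts the finish by one (this holds down to a finish of 14).
Need 17 − 14 = 3 weeks off IRB → IRB becomes 1 week, finish becomes 14.

3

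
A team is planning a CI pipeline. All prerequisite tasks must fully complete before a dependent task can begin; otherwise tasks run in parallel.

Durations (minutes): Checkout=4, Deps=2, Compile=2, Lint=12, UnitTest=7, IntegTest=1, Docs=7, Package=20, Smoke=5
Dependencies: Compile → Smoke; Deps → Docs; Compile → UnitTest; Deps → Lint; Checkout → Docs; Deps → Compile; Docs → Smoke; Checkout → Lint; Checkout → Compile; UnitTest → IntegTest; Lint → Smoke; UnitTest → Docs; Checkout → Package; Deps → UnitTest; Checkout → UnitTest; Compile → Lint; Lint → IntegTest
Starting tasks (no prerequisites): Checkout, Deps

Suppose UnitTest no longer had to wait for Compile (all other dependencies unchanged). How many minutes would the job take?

24

With the dependency in place, Checkout→Compile→UnitTest→Docs→Smoke = 4+2+7+7+5 = 25 sets the finish at 25 minutes.
Without Compile→UnitTest, UnitTest's earliest start moves from 6 to 4.
New critical path: Checkout→Package = 4+20 = 24 ⇒ 24 minutes.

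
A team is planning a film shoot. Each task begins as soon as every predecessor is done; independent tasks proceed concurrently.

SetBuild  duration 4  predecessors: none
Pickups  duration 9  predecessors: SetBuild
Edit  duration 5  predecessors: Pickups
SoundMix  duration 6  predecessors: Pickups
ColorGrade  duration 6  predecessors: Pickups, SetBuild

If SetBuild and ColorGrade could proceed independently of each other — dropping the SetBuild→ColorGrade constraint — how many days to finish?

19

Original critical path: SetBuild→Pickups→SoundMix = 4+9+6 = 19 ⇒ 19 days.
Dropping SetBuild→ColorGrade doesn't change ColorGrade's earliest start (13); another predecessor still binds.
New critical path: SetBuild→Pickups→SoundMix = 4+9+6 = 19 ⇒ 19 days.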